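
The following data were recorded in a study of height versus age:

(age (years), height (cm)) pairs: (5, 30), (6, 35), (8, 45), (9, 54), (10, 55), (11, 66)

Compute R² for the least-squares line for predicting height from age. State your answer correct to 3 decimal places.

0.978

n = 6, Σx = 49, Σy = 285, Σxy = 2482, Σx² = 427, Σy² = 14447
Sxx = Σx² − (Σx)²/n = 427 − 400.166667 = 26.833333
Sxy = Σxy − (Σx)(Σy)/n = 2482 − 2327.5 = 154.5
Syy = Σy² − (Σy)²/n = 14447 − 13537.5 = 909.5
R² = Sxy²/(Sxx·Syy) = (154.5)²/(26.833333·909.5) = 0.978092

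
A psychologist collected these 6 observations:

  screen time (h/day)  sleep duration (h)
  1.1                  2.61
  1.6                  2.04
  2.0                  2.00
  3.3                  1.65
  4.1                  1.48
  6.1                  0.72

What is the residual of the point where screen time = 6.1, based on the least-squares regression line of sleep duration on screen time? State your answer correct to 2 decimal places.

-0.01

n = 6, Σx = 18.2, Σy = 10.5, Σxy = 26.04, Σx² = 72.68
Sxx = Σx² − (Σx)²/n = 72.68 − 55.206667 = 17.473333
Sxy = Σxy − (Σx)(Σy)/n = 26.04 − 31.85 = -5.81
b = Sxy/Sxx = -5.81/17.473333 = -0.332507
a = ȳ − b·x̄ = 1.75 − (-0.332507)·3.033333 = 2.758604
ŷ(6.1) = 2.758604 + (-0.332507)·6.1 = 0.730313
residual = y − ŷ = 0.72 − 0.730313 = -0.010313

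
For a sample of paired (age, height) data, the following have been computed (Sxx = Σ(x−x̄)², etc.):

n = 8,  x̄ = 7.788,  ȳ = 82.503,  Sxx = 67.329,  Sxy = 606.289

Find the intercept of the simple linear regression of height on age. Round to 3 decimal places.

12.373

b = Sxy/Sxx = 606.289/67.329 = 9.004872
a = ȳ − b·x̄ = 82.503 − 9.004872·7.788 = 12.373060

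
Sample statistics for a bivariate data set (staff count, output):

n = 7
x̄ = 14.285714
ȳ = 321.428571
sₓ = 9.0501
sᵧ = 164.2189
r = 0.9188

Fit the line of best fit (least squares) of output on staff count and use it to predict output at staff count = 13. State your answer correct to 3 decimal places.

b = r · sᵧ/sₓ = 0.9188 · 164.2189/9.0501 = 16.672117
a = ȳ − b·x̄ = 321.428571 − 16.672117·14.285714 = 83.255477
ŷ(13) = a + b·13 = 83.255477 + 16.672117·13 = 299.992997

299.993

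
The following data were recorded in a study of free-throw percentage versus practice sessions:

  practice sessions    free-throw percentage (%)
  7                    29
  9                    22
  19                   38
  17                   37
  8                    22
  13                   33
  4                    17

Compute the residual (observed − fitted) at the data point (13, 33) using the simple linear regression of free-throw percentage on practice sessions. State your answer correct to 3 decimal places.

n = 7, Σx = 77, Σy = 198, Σxy = 2425, Σx² = 1029
Sxx = Σx² − (Σx)²/n = 1029 − 847 = 182
Sxy = Σxy − (Σx)(Σy)/n = 2425 − 2178 = 247
b = Sxy/Sxx = 247/182 = 1.357143
a = ȳ − b·x̄ = 28.285714 − 1.357143·11 = 13.357143
ŷ(13) = 13.357143 + 1.357143·13 = 31
residual = y − ŷ = 33 − 31 = 2

2.000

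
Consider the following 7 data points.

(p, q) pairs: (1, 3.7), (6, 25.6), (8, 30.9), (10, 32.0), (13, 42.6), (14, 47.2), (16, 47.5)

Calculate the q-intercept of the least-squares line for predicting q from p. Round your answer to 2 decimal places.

4.52

n = 7, Σx = 68, Σy = 229.5, Σxy = 2699.1, Σx² = 822
Sxx = Σx² − (Σx)²/n = 822 − 660.571429 = 161.428571
Sxy = Σxy − (Σx)(Σy)/n = 2699.1 − 2229.428571 = 469.671429
b = Sxy/Sxx = 469.671429/161.428571 = 2.909469
a = ȳ − b·x̄ = 32.785714 − 2.909469·9.714286 = 4.522301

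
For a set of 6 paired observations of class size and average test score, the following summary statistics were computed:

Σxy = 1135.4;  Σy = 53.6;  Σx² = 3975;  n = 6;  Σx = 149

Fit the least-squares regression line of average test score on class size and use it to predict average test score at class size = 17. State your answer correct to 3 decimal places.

14.510

Sxx = Σx² − (Σx)²/n = 3975 − 3700.166667 = 274.833333
Sxy = Σxy − (Σx)(Σy)/n = 1135.4 − 1331.066667 = -195.666667
b = Sxy/Sxx = -195.666667/274.833333 = -0.711947
a = ȳ − b·x̄ = 8.933333 − (-0.711947)·24.833333 = 26.613341
ŷ(17) = a + b·17 = 26.613341 + (-0.711947)·17 = 14.510249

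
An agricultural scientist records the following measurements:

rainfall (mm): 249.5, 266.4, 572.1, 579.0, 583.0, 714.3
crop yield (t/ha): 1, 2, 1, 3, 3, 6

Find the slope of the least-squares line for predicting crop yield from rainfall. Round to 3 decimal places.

0.007

n = 6, Σx = 2964.3, Σy = 16, Σxy = 9126.2, Σx² = 1645872.11
Sxx = Σx² − (Σx)²/n = 1645872.11 − 1464512.415 = 181359.695
Sxy = Σxy − (Σx)(Σy)/n = 9126.2 − 7904.8 = 1221.4
b = Sxy/Sxx = 1221.4/181359.695 = 0.006735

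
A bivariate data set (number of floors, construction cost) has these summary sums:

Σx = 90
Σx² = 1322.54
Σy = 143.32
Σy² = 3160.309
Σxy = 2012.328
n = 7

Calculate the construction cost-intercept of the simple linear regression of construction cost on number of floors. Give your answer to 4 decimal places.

7.2871

Sxx = Σx² − (Σx)²/n = 1322.54 − 1157.142857 = 165.397143
Sxy = Σxy − (Σx)(Σy)/n = 2012.328 − 1842.685714 = 169.642286
b = Sxy/Sxx = 169.642286/165.397143 = 1.025666
a = ȳ − b·x̄ = 20.474286 − 1.025666·12.857143 = 7.287147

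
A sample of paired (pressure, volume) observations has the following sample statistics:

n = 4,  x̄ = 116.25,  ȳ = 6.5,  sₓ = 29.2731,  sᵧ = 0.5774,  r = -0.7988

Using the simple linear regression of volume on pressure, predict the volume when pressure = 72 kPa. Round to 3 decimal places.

b = r · sᵧ/sₓ = -0.7988 · 0.5774/29.2731 = -0.015756
a = ȳ − b·x̄ = 6.5 − (-0.015756)·116.25 = 8.331636
ŷ(72) = a + b·72 = 8.331636 + (-0.015756)·72 = 7.197203

7.197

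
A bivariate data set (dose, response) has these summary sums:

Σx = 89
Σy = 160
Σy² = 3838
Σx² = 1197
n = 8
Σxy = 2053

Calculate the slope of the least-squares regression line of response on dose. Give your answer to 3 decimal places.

Sxx = Σx² − (Σx)²/n = 1197 − 990.125 = 206.875
Sxy = Σxy − (Σx)(Σy)/n = 2053 − 1780 = 273
b = Sxy/Sxx = 273/206.875 = 1.319637

1.320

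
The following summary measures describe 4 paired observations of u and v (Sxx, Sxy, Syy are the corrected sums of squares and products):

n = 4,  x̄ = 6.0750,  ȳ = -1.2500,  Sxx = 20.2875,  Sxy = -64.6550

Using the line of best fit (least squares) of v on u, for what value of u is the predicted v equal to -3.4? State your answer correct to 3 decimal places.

6.750

b = Sxy/Sxx = -64.655/20.2875 = -3.186938
a = ȳ − b·x̄ = -1.25 − (-3.186938)·6.075 = 18.110647
Set a + b·x = -3.4: x = (-3.4 − 18.110647) / (-3.186938) = 6.749629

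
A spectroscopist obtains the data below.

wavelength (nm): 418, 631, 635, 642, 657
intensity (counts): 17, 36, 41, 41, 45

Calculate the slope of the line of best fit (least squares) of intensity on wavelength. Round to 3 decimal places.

0.108

n = 5, Σx = 2983, Σy = 180, Σxy = 111744, Σx² = 1819923
Sxx = Σx² − (Σx)²/n = 1819923 − 1779657.8 = 40265.2
Sxy = Σxy − (Σx)(Σy)/n = 111744 − 107388 = 4356
b = Sxy/Sxx = 4356/40265.2 = 0.108183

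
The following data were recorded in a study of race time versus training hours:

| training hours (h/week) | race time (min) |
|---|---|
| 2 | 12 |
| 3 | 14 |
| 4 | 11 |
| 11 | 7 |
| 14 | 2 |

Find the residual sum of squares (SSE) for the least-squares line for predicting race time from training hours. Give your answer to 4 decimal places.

n = 5, Σx = 34, Σy = 46, Σxy = 215, Σx² = 346, Σy² = 514
Sxx = Σx² − (Σx)²/n = 346 − 231.2 = 114.8
Sxy = Σxy − (Σx)(Σy)/n = 215 − 312.8 = -97.8
Syy = Σy² − (Σy)²/n = 514 − 423.2 = 90.8
b = Sxy/Sxx = -97.8/114.8 = -0.851916
SSE = Syy − b·Sxy = 90.8 − (-0.851916)·(-97.8) = 7.482578

7.4826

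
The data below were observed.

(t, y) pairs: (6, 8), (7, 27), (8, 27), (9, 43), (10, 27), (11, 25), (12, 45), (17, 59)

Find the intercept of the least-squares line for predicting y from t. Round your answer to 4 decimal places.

n = 8, Σx = 80, Σy = 261, Σxy = 2928, Σx² = 884
Sxx = Σx² − (Σx)²/n = 884 − 800 = 84
Sxy = Σxy − (Σx)(Σy)/n = 2928 − 2610 = 318
b = Sxy/Sxx = 318/84 = 3.785714
a = ȳ − b·x̄ = 32.625 − 3.785714·10 = -5.232143

-5.2321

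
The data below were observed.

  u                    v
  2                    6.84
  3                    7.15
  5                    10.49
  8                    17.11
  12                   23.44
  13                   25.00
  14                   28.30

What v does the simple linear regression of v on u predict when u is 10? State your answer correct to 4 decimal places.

n = 7, Σx = 57, Σy = 118.33, Σxy = 1226.94, Σx² = 611
Sxx = Σx² − (Σx)²/n = 611 − 464.142857 = 146.857143
Sxy = Σxy − (Σx)(Σy)/n = 1226.94 − 963.544286 = 263.395714
b = Sxy/Sxx = 263.395714/146.857143 = 1.793551
a = ȳ − b·x̄ = 16.904286 − 1.793551·8.142857 = 2.299660
ŷ(10) = a + b·10 = 2.299660 + 1.793551·10 = 20.235165

20.2352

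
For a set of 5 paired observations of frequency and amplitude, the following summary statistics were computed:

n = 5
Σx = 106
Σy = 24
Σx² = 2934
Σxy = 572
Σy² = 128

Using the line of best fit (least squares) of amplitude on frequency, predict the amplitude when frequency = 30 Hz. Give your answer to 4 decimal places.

5.6098

Sxx = Σx² − (Σx)²/n = 2934 − 2247.2 = 686.8
Sxy = Σxy − (Σx)(Σy)/n = 572 − 508.8 = 63.2
b = Sxy/Sxx = 63.2/686.8 = 0.092021
a = ȳ − b·x̄ = 4.8 − 0.092021·21.2 = 2.849156
ŷ(30) = a + b·30 = 2.849156 + 0.092021·30 = 5.609785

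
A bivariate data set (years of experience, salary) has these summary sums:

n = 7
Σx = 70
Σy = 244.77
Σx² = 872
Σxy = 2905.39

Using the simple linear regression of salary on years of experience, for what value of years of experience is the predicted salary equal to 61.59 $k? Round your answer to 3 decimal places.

Sxx = Σx² − (Σx)²/n = 872 − 700 = 172
Sxy = Σxy − (Σx)(Σy)/n = 2905.39 − 2447.7 = 457.69
b = Sxy/Sxx = 457.69/172 = 2.660988
a = ȳ − b·x̄ = 34.967143 − 2.660988·10 = 8.357259
Set a + b·x = 61.59: x = (61.59 − 8.357259) / 2.660988 = 20.004875

20.005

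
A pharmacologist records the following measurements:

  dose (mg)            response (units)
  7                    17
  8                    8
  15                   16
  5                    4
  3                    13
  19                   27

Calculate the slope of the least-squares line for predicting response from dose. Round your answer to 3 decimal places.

n = 6, Σx = 57, Σy = 85, Σxy = 995, Σx² = 733
Sxx = Σx² − (Σx)²/n = 733 − 541.5 = 191.5
Sxy = Σxy − (Σx)(Σy)/n = 995 − 807.5 = 187.5
b = Sxy/Sxx = 187.5/191.5 = 0.979112

0.979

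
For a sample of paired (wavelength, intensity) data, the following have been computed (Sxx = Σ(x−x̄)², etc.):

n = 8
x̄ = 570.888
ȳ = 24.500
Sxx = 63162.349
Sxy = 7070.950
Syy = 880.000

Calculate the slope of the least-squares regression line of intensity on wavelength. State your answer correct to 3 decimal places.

b = Sxy/Sxx = 7070.95/63162.349 = 0.111949

0.112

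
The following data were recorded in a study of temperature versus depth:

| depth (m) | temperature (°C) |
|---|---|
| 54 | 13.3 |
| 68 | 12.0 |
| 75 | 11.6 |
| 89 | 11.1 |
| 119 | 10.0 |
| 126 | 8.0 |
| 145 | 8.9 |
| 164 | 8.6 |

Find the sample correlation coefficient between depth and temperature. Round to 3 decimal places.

n = 8, Σx = 840, Σy = 83.5, Σxy = 8291, Σx² = 99044, Σy² = 895.83
Sxx = Σx² − (Σx)²/n = 99044 − 88200 = 10844
Sxy = Σxy − (Σx)(Σy)/n = 8291 − 8767.5 = -476.5
Syy = Σy² − (Σy)²/n = 895.83 − 871.53125 = 24.29875
r = Sxy/√(Sxx·Syy) = -476.5/√(263495.645) = -476.5/513.318269 = -0.928274

-0.928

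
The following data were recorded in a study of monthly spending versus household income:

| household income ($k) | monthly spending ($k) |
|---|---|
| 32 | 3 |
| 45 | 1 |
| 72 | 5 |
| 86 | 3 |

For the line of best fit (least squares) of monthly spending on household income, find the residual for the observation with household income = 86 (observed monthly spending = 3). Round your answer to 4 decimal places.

-0.8073

n = 4, Σx = 235, Σy = 12, Σxy = 759, Σx² = 15629
Sxx = Σx² − (Σx)²/n = 15629 − 13806.25 = 1822.75
Sxy = Σxy − (Σx)(Σy)/n = 759 − 705 = 54
b = Sxy/Sxx = 54/1822.75 = 0.029626
a = ȳ − b·x̄ = 3 − 0.029626·58.75 = 1.259498
ŷ(86) = 1.259498 + 0.029626·86 = 3.807297
residual = y − ŷ = 3 − 3.807297 = -0.807297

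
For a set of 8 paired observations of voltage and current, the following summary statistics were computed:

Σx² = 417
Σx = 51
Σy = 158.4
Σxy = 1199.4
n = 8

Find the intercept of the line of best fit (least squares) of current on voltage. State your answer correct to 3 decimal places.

Sxx = Σx² − (Σx)²/n = 417 − 325.125 = 91.875
Sxy = Σxy − (Σx)(Σy)/n = 1199.4 − 1009.8 = 189.6
b = Sxy/Sxx = 189.6/91.875 = 2.063673
a = ȳ − b·x̄ = 19.8 − 2.063673·6.375 = 6.644082

6.644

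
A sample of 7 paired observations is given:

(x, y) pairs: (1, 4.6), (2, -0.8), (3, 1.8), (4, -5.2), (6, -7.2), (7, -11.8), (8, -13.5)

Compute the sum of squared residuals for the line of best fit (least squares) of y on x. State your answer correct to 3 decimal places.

n = 7, Σx = 31, Σy = -32.1, Σxy = -246.2, Σx² = 179, Σy² = 425.41
Sxx = Σx² − (Σx)²/n = 179 − 137.285714 = 41.714286
Sxy = Σxy − (Σx)(Σy)/n = -246.2 − (-142.157143) = -104.042857
Syy = Σy² − (Σy)²/n = 425.41 − 147.201429 = 278.208571
b = Sxy/Sxx = -104.042857/41.714286 = -2.494178
SSE = Syy − b·Sxy = 278.208571 − (-2.494178)·(-104.042857) = 18.707158

18.707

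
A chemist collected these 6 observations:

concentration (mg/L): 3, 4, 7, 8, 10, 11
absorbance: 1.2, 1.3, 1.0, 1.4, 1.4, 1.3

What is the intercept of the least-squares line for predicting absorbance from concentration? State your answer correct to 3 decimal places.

n = 6, Σx = 43, Σy = 7.6, Σxy = 55.3, Σx² = 359
Sxx = Σx² − (Σx)²/n = 359 − 308.166667 = 50.833333
Sxy = Σxy − (Σx)(Σy)/n = 55.3 − 54.466667 = 0.833333
b = Sxy/Sxx = 0.833333/50.833333 = 0.016393
a = ȳ − b·x̄ = 1.266667 − 0.016393·7.166667 = 1.149180

1.149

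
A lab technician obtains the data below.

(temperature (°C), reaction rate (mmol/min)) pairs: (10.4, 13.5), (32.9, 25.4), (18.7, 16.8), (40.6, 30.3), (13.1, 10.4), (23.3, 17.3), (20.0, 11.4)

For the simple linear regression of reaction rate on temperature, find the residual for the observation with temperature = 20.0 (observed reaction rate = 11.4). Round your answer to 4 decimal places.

n = 7, Σx = 159, Σy = 125.1, Σxy = 3287.73, Σx² = 4303.12
Sxx = Σx² − (Σx)²/n = 4303.12 − 3611.571429 = 691.548571
Sxy = Σxy − (Σx)(Σy)/n = 3287.73 − 2841.557143 = 446.172857
b = Sxy/Sxx = 446.172857/691.548571 = 0.645179
a = ȳ − b·x̄ = 17.871429 − 0.645179·22.714286 = 3.216641
ŷ(20.0) = 3.216641 + 0.645179·20 = 16.120227
residual = y − ŷ = 11.4 − 16.120227 = -4.720227

-4.7202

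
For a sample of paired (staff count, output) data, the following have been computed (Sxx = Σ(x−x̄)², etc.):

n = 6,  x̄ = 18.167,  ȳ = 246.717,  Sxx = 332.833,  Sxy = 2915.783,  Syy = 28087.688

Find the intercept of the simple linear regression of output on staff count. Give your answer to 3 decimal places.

b = Sxy/Sxx = 2915.783/332.833 = 8.760499
a = ȳ − b·x̄ = 246.717 − 8.760499·18.167 = 87.565024

87.565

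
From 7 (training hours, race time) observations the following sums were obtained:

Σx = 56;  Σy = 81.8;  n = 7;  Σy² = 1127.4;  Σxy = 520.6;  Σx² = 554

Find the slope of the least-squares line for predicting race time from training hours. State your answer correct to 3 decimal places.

Sxx = Σx² − (Σx)²/n = 554 − 448 = 106
Sxy = Σxy − (Σx)(Σy)/n = 520.6 − 654.4 = -133.8
b = Sxy/Sxx = -133.8/106 = -1.262264

-1.262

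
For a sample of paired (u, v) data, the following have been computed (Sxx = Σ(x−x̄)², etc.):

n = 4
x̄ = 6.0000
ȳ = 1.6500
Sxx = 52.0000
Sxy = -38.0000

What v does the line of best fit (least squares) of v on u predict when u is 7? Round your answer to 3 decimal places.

0.919

b = Sxy/Sxx = -38/52 = -0.730769
a = ȳ − b·x̄ = 1.65 − (-0.730769)·6 = 6.034615
ŷ(7) = a + b·7 = 6.034615 + (-0.730769)·7 = 0.919231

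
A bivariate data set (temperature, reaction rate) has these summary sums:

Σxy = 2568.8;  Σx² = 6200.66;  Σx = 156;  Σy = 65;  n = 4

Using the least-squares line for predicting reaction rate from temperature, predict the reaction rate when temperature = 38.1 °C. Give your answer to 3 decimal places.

Sxx = Σx² − (Σx)²/n = 6200.66 − 6084 = 116.66
Sxy = Σxy − (Σx)(Σy)/n = 2568.8 − 2535 = 33.8
b = Sxy/Sxx = 33.8/116.66 = 0.289731
a = ȳ − b·x̄ = 16.25 − 0.289731·39 = 4.950497
ŷ(38.1) = a + b·38.1 = 4.950497 + 0.289731·38.1 = 15.989242

15.989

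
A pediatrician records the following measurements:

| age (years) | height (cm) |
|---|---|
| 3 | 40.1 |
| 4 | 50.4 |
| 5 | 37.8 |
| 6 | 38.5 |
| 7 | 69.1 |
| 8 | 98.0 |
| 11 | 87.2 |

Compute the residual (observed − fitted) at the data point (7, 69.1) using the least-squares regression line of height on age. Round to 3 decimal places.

3.649

n = 7, Σx = 44, Σy = 421.1, Σxy = 2968.8, Σx² = 320
Sxx = Σx² − (Σx)²/n = 320 − 276.571429 = 43.428571
Sxy = Σxy − (Σx)(Σy)/n = 2968.8 − 2646.914286 = 321.885714
b = Sxy/Sxx = 321.885714/43.428571 = 7.411842
a = ȳ − b·x̄ = 60.157143 − 7.411842·6.285714 = 13.568421
ŷ(7) = 13.568421 + 7.411842·7 = 65.451316
residual = y − ŷ = 69.1 − 65.451316 = 3.648684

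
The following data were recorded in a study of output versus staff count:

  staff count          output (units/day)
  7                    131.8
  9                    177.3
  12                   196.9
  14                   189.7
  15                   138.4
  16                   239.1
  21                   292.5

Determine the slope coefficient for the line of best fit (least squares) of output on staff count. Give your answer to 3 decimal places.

9.572

n = 7, Σx = 94, Σy = 1365.7, Σxy = 19581, Σx² = 1392
Sxx = Σx² − (Σx)²/n = 1392 − 1262.285714 = 129.714286
Sxy = Σxy − (Σx)(Σy)/n = 19581 − 18339.4 = 1241.6
b = Sxy/Sxx = 1241.6/129.714286 = 9.571806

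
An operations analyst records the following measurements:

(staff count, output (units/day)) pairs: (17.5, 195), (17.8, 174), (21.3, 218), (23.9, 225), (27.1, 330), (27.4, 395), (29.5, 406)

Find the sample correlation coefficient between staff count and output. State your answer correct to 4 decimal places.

n = 7, Σx = 164.5, Σy = 1943, Σxy = 48273.6, Σx² = 4003.41, Σy² = 596211
Sxx = Σx² − (Σx)²/n = 4003.41 − 3865.75 = 137.66
Sxy = Σxy − (Σx)(Σy)/n = 48273.6 − 45660.5 = 2613.1
Syy = Σy² − (Σy)²/n = 596211 − 539321.285714 = 56889.714286
r = Sxy/√(Sxx·Syy) = 2613.1/√(7831438.068571) = 2613.1/2798.470666 = 0.933760

0.9338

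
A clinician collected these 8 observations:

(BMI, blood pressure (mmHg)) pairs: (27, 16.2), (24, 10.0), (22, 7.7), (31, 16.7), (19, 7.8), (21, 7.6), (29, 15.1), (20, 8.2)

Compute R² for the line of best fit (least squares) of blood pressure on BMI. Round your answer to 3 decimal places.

n = 8, Σx = 193, Σy = 89.3, Σxy = 2274.2, Σx² = 4793, Σy² = 1114.47
Sxx = Σx² − (Σx)²/n = 4793 − 4656.125 = 136.875
Sxy = Σxy − (Σx)(Σy)/n = 2274.2 − 2154.3625 = 119.8375
Syy = Σy² − (Σy)²/n = 1114.47 − 996.81125 = 117.65875
R² = Sxy²/(Sxx·Syy) = (119.8375)²/(136.875·117.65875) = 0.891738

0.892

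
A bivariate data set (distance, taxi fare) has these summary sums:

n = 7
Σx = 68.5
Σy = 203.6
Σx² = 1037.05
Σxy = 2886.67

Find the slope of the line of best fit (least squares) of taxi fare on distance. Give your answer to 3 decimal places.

Sxx = Σx² − (Σx)²/n = 1037.05 − 670.321429 = 366.728571
Sxy = Σxy − (Σx)(Σy)/n = 2886.67 − 1992.371429 = 894.298571
b = Sxy/Sxx = 894.298571/366.728571 = 2.438584

2.439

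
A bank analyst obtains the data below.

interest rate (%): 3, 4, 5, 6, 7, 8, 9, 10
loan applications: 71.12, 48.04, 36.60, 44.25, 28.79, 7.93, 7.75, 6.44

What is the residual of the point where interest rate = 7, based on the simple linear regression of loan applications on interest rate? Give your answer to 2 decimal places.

n = 8, Σx = 52, Σy = 250.92, Σxy = 1253.14, Σx² = 380
Sxx = Σx² − (Σx)²/n = 380 − 338 = 42
Sxy = Σxy − (Σx)(Σy)/n = 1253.14 − 1630.98 = -377.84
b = Sxy/Sxx = -377.84/42 = -8.996190
a = ȳ − b·x̄ = 31.365 − (-8.996190)·6.5 = 89.840238
ŷ(7) = 89.840238 + (-8.996190)·7 = 26.866905
residual = y − ŷ = 28.79 − 26.866905 = 1.923095

1.92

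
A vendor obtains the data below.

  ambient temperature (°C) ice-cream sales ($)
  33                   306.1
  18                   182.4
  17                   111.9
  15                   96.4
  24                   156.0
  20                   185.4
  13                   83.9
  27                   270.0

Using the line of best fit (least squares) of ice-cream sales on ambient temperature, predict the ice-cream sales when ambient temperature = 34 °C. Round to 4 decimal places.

n = 8, Σx = 167, Σy = 1392.1, Σxy = 32565.5, Σx² = 3801
Sxx = Σx² − (Σx)²/n = 3801 − 3486.125 = 314.875
Sxy = Σxy − (Σx)(Σy)/n = 32565.5 − 29060.0875 = 3505.4125
b = Sxy/Sxx = 3505.4125/314.875 = 11.132711
a = ȳ − b·x̄ = 174.0125 − 11.132711·20.875 = -58.382850
ŷ(34) = a + b·34 = -58.382850 + 11.132711·34 = 320.129337

320.1293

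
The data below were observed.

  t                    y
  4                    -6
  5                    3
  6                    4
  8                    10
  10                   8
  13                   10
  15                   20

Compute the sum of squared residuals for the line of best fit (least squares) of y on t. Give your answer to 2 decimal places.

75.66

n = 7, Σx = 61, Σy = 49, Σxy = 605, Σx² = 635, Σy² = 725
Sxx = Σx² − (Σx)²/n = 635 − 531.571429 = 103.428571
Sxy = Σxy − (Σx)(Σy)/n = 605 − 427 = 178
Syy = Σy² − (Σy)²/n = 725 − 343 = 382
b = Sxy/Sxx = 178/103.428571 = 1.720994
SSE = Syy − b·Sxy = 382 − 1.720994·178 = 75.662983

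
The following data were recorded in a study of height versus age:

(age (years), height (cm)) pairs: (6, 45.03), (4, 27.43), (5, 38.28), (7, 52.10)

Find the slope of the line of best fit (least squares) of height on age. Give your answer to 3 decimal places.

8.076

n = 4, Σx = 22, Σy = 162.84, Σxy = 936, Σx² = 126
Sxx = Σx² − (Σx)²/n = 126 − 121 = 5
Sxy = Σxy − (Σx)(Σy)/n = 936 − 895.62 = 40.38
b = Sxy/Sxx = 40.38/5 = 8.076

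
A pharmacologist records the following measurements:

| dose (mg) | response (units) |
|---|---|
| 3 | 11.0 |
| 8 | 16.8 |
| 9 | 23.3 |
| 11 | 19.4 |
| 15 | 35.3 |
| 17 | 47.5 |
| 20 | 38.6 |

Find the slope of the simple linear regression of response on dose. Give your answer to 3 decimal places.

2.070

n = 7, Σx = 83, Σy = 191.9, Σxy = 2699.5, Σx² = 1189
Sxx = Σx² − (Σx)²/n = 1189 − 984.142857 = 204.857143
Sxy = Σxy − (Σx)(Σy)/n = 2699.5 − 2275.385714 = 424.114286
b = Sxy/Sxx = 424.114286/204.857143 = 2.070293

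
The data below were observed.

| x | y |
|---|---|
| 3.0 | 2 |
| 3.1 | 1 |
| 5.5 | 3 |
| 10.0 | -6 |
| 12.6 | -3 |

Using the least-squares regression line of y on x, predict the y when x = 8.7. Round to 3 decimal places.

-1.904

n = 5, Σx = 34.2, Σy = -3, Σxy = -72.2, Σx² = 307.62
Sxx = Σx² − (Σx)²/n = 307.62 − 233.928 = 73.692
Sxy = Σxy − (Σx)(Σy)/n = -72.2 − (-20.52) = -51.68
b = Sxy/Sxx = -51.68/73.692 = -0.701297
a = ȳ − b·x̄ = -0.6 − (-0.701297)·6.84 = 4.196873
ŷ(8.7) = a + b·8.7 = 4.196873 + (-0.701297)·8.7 = -1.904413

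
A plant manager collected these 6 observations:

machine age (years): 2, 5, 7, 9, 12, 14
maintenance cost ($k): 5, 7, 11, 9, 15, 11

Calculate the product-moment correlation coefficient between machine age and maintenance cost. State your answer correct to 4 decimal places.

n = 6, Σx = 49, Σy = 58, Σxy = 537, Σx² = 499, Σy² = 622
Sxx = Σx² − (Σx)²/n = 499 − 400.166667 = 98.833333
Sxy = Σxy − (Σx)(Σy)/n = 537 − 473.666667 = 63.333333
Syy = Σy² − (Σy)²/n = 622 − 560.666667 = 61.333333
r = Sxy/√(Sxx·Syy) = 63.333333/√(6061.777778) = 63.333333/77.857420 = 0.813453

0.8135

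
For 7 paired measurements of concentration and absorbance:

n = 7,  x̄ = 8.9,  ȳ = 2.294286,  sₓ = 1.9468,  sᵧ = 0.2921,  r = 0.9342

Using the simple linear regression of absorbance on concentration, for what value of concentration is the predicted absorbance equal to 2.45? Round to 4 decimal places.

10.0109

b = r · sᵧ/sₓ = 0.9342 · 0.2921/1.9468 = 0.140168
a = ȳ − b·x̄ = 2.294286 − 0.140168·8.9 = 1.046787
Set a + b·x = 2.45: x = (2.45 − 1.046787) / 0.140168 = 10.010907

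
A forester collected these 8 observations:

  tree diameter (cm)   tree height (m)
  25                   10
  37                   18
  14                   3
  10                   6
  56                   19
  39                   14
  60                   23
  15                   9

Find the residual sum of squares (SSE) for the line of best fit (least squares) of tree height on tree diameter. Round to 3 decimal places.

36.027

n = 8, Σx = 256, Σy = 102, Σxy = 4143, Σx² = 10772, Σy² = 1636
Sxx = Σx² − (Σx)²/n = 10772 − 8192 = 2580
Sxy = Σxy − (Σx)(Σy)/n = 4143 − 3264 = 879
Syy = Σy² − (Σy)²/n = 1636 − 1300.5 = 335.5
b = Sxy/Sxx = 879/2580 = 0.340698
SSE = Syy − b·Sxy = 335.5 − 0.340698·879 = 36.026744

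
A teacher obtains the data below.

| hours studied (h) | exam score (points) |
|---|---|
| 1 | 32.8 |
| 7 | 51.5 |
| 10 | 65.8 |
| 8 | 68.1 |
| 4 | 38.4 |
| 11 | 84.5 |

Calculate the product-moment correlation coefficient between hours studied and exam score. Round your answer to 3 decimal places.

0.945

n = 6, Σx = 41, Σy = 341.1, Σxy = 2679.2, Σx² = 351, Σy² = 21310.15
Sxx = Σx² − (Σx)²/n = 351 − 280.166667 = 70.833333
Sxy = Σxy − (Σx)(Σy)/n = 2679.2 − 2330.85 = 348.35
Syy = Σy² − (Σy)²/n = 21310.15 − 19391.535 = 1918.615
r = Sxy/√(Sxx·Syy) = 348.35/√(135901.895833) = 348.35/368.648743 = 0.944937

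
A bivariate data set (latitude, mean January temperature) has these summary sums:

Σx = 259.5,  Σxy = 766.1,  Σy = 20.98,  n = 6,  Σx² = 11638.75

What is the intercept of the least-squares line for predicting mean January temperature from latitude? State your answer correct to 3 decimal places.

18.208

Sxx = Σx² − (Σx)²/n = 11638.75 − 11223.375 = 415.375
Sxy = Σxy − (Σx)(Σy)/n = 766.1 − 907.385 = -141.285
b = Sxy/Sxx = -141.285/415.375 = -0.340138
a = ȳ − b·x̄ = 3.496667 − (-0.340138)·43.25 = 18.207654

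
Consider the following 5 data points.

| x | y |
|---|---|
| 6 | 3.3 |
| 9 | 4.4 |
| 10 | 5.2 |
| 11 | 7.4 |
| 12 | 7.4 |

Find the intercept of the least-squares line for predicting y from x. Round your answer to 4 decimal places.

n = 5, Σx = 48, Σy = 27.7, Σxy = 281.6, Σx² = 482
Sxx = Σx² − (Σx)²/n = 482 − 460.8 = 21.2
Sxy = Σxy − (Σx)(Σy)/n = 281.6 − 265.92 = 15.68
b = Sxy/Sxx = 15.68/21.2 = 0.739623
a = ȳ − b·x̄ = 5.54 − 0.739623·9.6 = -1.560377

-1.5604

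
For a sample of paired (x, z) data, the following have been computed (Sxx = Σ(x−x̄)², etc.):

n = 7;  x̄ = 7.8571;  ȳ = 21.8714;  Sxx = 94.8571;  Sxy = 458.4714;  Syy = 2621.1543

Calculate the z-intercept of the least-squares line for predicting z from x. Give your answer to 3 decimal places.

-16.104

b = Sxy/Sxx = 458.4714/94.8571 = 4.833285
a = ȳ − b·x̄ = 21.8714 − 4.833285·7.8571 = -16.104204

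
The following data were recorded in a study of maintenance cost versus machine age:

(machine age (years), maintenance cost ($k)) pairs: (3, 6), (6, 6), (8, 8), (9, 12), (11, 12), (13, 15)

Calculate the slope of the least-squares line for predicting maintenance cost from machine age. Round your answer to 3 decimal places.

n = 6, Σx = 50, Σy = 59, Σxy = 553, Σx² = 480
Sxx = Σx² − (Σx)²/n = 480 − 416.666667 = 63.333333
Sxy = Σxy − (Σx)(Σy)/n = 553 − 491.666667 = 61.333333
b = Sxy/Sxx = 61.333333/63.333333 = 0.968421

0.968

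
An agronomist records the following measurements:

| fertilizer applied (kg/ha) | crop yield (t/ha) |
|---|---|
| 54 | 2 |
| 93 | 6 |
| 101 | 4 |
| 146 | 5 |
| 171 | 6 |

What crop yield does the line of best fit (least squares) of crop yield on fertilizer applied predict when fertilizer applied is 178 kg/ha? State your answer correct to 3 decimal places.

n = 5, Σx = 565, Σy = 23, Σxy = 2826, Σx² = 72323
Sxx = Σx² − (Σx)²/n = 72323 − 63845 = 8478
Sxy = Σxy − (Σx)(Σy)/n = 2826 − 2599 = 227
b = Sxy/Sxx = 227/8478 = 0.026775
a = ȳ − b·x̄ = 4.6 − 0.026775·113 = 1.574404
ŷ(178) = a + b·178 = 1.574404 + 0.026775·178 = 6.340387

6.340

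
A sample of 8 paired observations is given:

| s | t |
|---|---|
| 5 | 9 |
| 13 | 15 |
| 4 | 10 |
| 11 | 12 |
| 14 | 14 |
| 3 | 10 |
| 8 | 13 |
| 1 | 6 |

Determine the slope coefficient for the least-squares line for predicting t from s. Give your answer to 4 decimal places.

n = 8, Σx = 59, Σy = 89, Σxy = 748, Σx² = 601
Sxx = Σx² − (Σx)²/n = 601 − 435.125 = 165.875
Sxy = Σxy − (Σx)(Σy)/n = 748 − 656.375 = 91.625
b = Sxy/Sxx = 91.625/165.875 = 0.552374

0.5524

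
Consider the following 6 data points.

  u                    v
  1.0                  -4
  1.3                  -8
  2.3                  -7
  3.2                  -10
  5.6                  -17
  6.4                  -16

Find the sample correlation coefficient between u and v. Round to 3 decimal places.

-0.957

n = 6, Σx = 19.8, Σy = -62, Σxy = -260.1, Σx² = 90.54, Σy² = 774
Sxx = Σx² − (Σx)²/n = 90.54 − 65.34 = 25.2
Sxy = Σxy − (Σx)(Σy)/n = -260.1 − (-204.6) = -55.5
Syy = Σy² − (Σy)²/n = 774 − 640.666667 = 133.333333
r = Sxy/√(Sxx·Syy) = -55.5/√(3360) = -55.5/57.965507 = -0.957466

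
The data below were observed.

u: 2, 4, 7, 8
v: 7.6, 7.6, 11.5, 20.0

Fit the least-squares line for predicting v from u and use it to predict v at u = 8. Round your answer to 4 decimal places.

n = 4, Σx = 21, Σy = 46.7, Σxy = 286.1, Σx² = 133
Sxx = Σx² − (Σx)²/n = 133 − 110.25 = 22.75
Sxy = Σxy − (Σx)(Σy)/n = 286.1 − 245.175 = 40.925
b = Sxy/Sxx = 40.925/22.75 = 1.798901
a = ȳ − b·x̄ = 11.675 − 1.798901·5.25 = 2.230769
ŷ(8) = a + b·8 = 2.230769 + 1.798901·8 = 16.621978

16.6220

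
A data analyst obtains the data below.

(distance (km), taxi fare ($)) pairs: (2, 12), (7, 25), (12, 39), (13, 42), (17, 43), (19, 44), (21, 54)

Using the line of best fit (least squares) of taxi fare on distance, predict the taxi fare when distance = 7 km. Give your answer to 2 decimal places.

n = 7, Σx = 91, Σy = 259, Σxy = 3914, Σx² = 1457
Sxx = Σx² − (Σx)²/n = 1457 − 1183 = 274
Sxy = Σxy − (Σx)(Σy)/n = 3914 − 3367 = 547
b = Sxy/Sxx = 547/274 = 1.996350
a = ȳ − b·x̄ = 37 − 1.996350·13 = 11.047445
ŷ(7) = a + b·7 = 11.047445 + 1.996350·7 = 25.021898

25.02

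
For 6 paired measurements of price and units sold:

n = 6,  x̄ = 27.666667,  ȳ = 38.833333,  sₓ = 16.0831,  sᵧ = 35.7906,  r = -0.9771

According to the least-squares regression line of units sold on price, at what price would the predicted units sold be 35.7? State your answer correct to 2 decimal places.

29.11

b = r · sᵧ/sₓ = -0.9771 · 35.7906/16.0831 = -2.174394
a = ȳ − b·x̄ = 38.833333 − (-2.174394)·27.666667 = 98.991566
Set a + b·x = 35.7: x = (35.7 − 98.991566) / (-2.174394) = 29.107681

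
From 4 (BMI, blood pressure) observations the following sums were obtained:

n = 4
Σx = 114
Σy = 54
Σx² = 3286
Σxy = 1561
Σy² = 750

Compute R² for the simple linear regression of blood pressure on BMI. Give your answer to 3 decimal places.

0.623

Sxx = Σx² − (Σx)²/n = 3286 − 3249 = 37
Sxy = Σxy − (Σx)(Σy)/n = 1561 − 1539 = 22
Syy = Σy² − (Σy)²/n = 750 − 729 = 21
R² = Sxy²/(Sxx·Syy) = (22)²/(37·21) = 0.622909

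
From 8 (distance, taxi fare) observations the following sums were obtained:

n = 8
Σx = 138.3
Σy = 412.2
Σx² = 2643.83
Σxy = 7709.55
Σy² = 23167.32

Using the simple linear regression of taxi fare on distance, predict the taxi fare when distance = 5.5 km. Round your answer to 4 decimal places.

Sxx = Σx² − (Σx)²/n = 2643.83 − 2390.86125 = 252.96875
Sxy = Σxy − (Σx)(Σy)/n = 7709.55 − 7125.9075 = 583.6425
b = Sxy/Sxx = 583.6425/252.96875 = 2.307172
a = ȳ − b·x̄ = 51.525 − 2.307172·17.2875 = 11.639758
ŷ(5.5) = a + b·5.5 = 11.639758 + 2.307172·5.5 = 24.329206

24.3292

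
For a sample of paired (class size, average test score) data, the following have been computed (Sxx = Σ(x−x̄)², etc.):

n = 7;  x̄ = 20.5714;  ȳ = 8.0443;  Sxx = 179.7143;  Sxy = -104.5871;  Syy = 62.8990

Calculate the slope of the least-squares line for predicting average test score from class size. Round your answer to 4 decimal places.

b = Sxy/Sxx = -104.5871/179.7143 = -0.581963

-0.5820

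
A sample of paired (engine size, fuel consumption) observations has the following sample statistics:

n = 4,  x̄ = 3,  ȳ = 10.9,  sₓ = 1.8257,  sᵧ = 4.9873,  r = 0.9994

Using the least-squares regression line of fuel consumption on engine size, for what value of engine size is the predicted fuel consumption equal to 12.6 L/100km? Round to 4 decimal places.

b = r · sᵧ/sₓ = 0.9994 · 4.9873/1.8257 = 2.730080
a = ȳ − b·x̄ = 10.9 − 2.730080·3 = 2.709759
Set a + b·x = 12.6: x = (12.6 − 2.709759) / 2.730080 = 3.622692

3.6227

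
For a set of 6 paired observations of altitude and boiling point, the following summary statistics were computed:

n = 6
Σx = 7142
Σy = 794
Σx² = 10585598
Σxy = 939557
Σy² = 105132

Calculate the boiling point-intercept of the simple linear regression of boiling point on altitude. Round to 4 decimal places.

Sxx = Σx² − (Σx)²/n = 10585598 − 8501360.666667 = 2084237.333333
Sxy = Σxy − (Σx)(Σy)/n = 939557 − 945124.666667 = -5567.666667
b = Sxy/Sxx = -5567.666667/2084237.333333 = -0.002671
a = ȳ − b·x̄ = 132.333333 − (-0.002671)·1190.333333 = 135.513096

135.5131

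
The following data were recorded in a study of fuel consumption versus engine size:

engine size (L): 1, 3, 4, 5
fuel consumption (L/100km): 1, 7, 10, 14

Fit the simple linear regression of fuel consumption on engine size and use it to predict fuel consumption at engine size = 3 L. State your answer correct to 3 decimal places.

n = 4, Σx = 13, Σy = 32, Σxy = 132, Σx² = 51
Sxx = Σx² − (Σx)²/n = 51 − 42.25 = 8.75
Sxy = Σxy − (Σx)(Σy)/n = 132 − 104 = 28
b = Sxy/Sxx = 28/8.75 = 3.2
a = ȳ − b·x̄ = 8 − 3.2·3.25 = -2.4
ŷ(3) = a + b·3 = -2.4 + 3.2·3 = 7.2

7.200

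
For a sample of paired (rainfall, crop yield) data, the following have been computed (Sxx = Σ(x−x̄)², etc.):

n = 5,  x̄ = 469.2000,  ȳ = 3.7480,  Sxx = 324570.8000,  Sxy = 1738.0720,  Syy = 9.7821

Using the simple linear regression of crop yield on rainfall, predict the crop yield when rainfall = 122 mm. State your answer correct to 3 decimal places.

b = Sxy/Sxx = 1738.072/324570.8 = 0.005355
a = ȳ − b·x̄ = 3.748 − 0.005355·469.2 = 1.235441
ŷ(122) = a + b·122 = 1.235441 + 0.005355·122 = 1.888749

1.889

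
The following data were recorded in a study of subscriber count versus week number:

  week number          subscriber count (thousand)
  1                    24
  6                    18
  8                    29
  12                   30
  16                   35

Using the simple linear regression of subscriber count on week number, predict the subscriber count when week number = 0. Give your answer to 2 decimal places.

n = 5, Σx = 43, Σy = 136, Σxy = 1284, Σx² = 501
Sxx = Σx² − (Σx)²/n = 501 − 369.8 = 131.2
Sxy = Σxy − (Σx)(Σy)/n = 1284 − 1169.6 = 114.4
b = Sxy/Sxx = 114.4/131.2 = 0.871951
a = ȳ − b·x̄ = 27.2 − 0.871951·8.6 = 19.701220
ŷ(0) = a + b·0 = 19.701220 + 0.871951·0 = 19.701220

19.70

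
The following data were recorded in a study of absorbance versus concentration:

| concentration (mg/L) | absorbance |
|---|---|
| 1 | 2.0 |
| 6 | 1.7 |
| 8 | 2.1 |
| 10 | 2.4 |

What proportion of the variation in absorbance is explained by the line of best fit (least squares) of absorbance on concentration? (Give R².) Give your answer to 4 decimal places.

0.2737

n = 4, Σx = 25, Σy = 8.2, Σxy = 53, Σx² = 201, Σy² = 17.06
Sxx = Σx² − (Σx)²/n = 201 − 156.25 = 44.75
Sxy = Σxy − (Σx)(Σy)/n = 53 − 51.25 = 1.75
Syy = Σy² − (Σy)²/n = 17.06 − 16.81 = 0.25
R² = Sxy²/(Sxx·Syy) = (1.75)²/(44.75·0.25) = 0.273743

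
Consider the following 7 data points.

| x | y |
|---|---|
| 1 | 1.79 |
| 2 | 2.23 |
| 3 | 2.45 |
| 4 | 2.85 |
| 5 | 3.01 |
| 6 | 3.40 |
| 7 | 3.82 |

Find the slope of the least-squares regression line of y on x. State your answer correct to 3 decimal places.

0.321

n = 7, Σx = 28, Σy = 19.55, Σxy = 87.19, Σx² = 140
Sxx = Σx² − (Σx)²/n = 140 − 112 = 28
Sxy = Σxy − (Σx)(Σy)/n = 87.19 − 78.2 = 8.99
b = Sxy/Sxx = 8.99/28 = 0.321071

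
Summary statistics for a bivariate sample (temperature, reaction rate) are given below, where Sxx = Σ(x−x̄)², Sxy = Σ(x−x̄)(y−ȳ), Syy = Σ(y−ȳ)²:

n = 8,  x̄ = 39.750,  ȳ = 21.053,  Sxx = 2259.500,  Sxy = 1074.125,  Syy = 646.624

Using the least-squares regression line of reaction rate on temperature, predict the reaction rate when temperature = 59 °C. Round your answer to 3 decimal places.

b = Sxy/Sxx = 1074.125/2259.5 = 0.475382
a = ȳ − b·x̄ = 21.053 − 0.475382·39.75 = 2.156577
ŷ(59) = a + b·59 = 2.156577 + 0.475382·59 = 30.204098

30.204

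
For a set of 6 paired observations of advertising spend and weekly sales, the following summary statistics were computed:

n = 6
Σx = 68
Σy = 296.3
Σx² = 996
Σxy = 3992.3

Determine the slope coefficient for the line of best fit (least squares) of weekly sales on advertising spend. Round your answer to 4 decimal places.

Sxx = Σx² − (Σx)²/n = 996 − 770.666667 = 225.333333
Sxy = Σxy − (Σx)(Σy)/n = 3992.3 − 3358.066667 = 634.233333
b = Sxy/Sxx = 634.233333/225.333333 = 2.814645

2.8146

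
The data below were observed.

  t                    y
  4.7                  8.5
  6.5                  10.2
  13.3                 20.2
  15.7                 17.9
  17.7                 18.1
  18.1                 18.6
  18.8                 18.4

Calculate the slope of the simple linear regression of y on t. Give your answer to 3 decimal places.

n = 7, Σx = 94.8, Σy = 111.9, Σxy = 1658.89, Σx² = 1482.06
Sxx = Σx² − (Σx)²/n = 1482.06 − 1283.862857 = 198.197143
Sxy = Σxy − (Σx)(Σy)/n = 1658.89 − 1515.445714 = 143.444286
b = Sxy/Sxx = 143.444286/198.197143 = 0.723745

0.724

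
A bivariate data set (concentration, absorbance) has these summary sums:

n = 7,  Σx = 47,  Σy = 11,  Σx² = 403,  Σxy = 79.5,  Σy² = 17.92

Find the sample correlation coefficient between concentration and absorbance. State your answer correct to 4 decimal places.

0.7578

Sxx = Σx² − (Σx)²/n = 403 − 315.571429 = 87.428571
Sxy = Σxy − (Σx)(Σy)/n = 79.5 − 73.857143 = 5.642857
Syy = Σy² − (Σy)²/n = 17.92 − 17.285714 = 0.634286
r = Sxy/√(Sxx·Syy) = 5.642857/√(55.454694) = 5.642857/7.446791 = 0.757757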